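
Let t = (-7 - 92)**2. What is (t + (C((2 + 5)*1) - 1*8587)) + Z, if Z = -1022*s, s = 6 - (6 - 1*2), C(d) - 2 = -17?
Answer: -845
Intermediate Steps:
C(d) = -15 (C(d) = 2 - 17 = -15)
s = 2 (s = 6 - (6 - 2) = 6 - 1*4 = 6 - 4 = 2)
Z = -2044 (Z = -1022*2 = -2044)
t = 9801 (t = (-99)**2 = 9801)
(t + (C((2 + 5)*1) - 1*8587)) + Z = (9801 + (-15 - 1*8587)) - 2044 = (9801 + (-15 - 8587)) - 2044 = (9801 - 8602) - 2044 = 1199 - 2044 = -845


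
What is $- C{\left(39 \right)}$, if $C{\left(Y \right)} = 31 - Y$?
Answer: $8$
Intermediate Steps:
$- C{\left(39 \right)} = - (31 - 39) = \left(-1\right) \left(-8\right) = 8$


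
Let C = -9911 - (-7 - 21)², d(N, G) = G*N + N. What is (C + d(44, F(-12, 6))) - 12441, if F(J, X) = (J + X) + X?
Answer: -23092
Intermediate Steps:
F(J, X) = J + 2*X
d(N, G) = N + G*N
C = -10695 (C = -9911 - 1*(-28)² = -9911 - 1*784 = -9911 - 784 = -10695)
(C + d(44, F(-12, 6))) - 12441 = (-10695 + 44*(1 + (-12 + 2*6))) - 12441 = (-10695 + 44*(1 + (-12 + 12))) - 12441 = (-10695 + 44*(1 + 0)) - 12441 = (-10695 + 44*1) - 12441 = (-10695 + 44) - 12441 = -10651 - 12441 = -23092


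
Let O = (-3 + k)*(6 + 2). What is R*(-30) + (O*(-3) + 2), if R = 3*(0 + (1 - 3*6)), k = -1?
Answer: 1628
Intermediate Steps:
R = -51 (R = 3*(0 + (1 - 18)) = 3*(0 - 17) = 3*(-17) = -51)
O = -32 (O = (-3 - 1)*(6 + 2) = -4*8 = -32)
R*(-30) + (O*(-3) + 2) = -51*(-30) + (-32*(-3) + 2) = 1530 + (96 + 2) = 1530 + 98 = 1628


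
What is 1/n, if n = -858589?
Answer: -1/858589 ≈ -1.1647e-6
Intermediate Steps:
1/n = 1/(-858589) = -1/858589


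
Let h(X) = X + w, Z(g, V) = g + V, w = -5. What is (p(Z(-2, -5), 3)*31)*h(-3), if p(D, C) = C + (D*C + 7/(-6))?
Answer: 14260/3 ≈ 4753.3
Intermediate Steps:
Z(g, V) = V + g
p(D, C) = -7/6 + C + C*D (p(D, C) = C + (C*D + 7*(-⅙)) = C + (C*D - 7/6) = C + (-7/6 + C*D) = -7/6 + C + C*D)
h(X) = -5 + X (h(X) = X - 5 = -5 + X)
(p(Z(-2, -5), 3)*31)*h(-3) = ((-7/6 + 3 + 3*(-5 - 2))*31)*(-5 - 3) = ((-7/6 + 3 + 3*(-7))*31)*(-8) = ((-7/6 + 3 - 21)*31)*(-8) = -115/6*31*(-8) = -3565/6*(-8) = 14260/3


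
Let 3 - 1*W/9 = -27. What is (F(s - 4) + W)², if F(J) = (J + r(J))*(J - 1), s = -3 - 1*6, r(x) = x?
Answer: 401956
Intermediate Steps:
W = 270 (W = 27 - 9*(-27) = 27 + 243 = 270)
s = -9 (s = -3 - 6 = -9)
F(J) = 2*J*(-1 + J) (F(J) = (J + J)*(J - 1) = (2*J)*(-1 + J) = 2*J*(-1 + J))
(F(s - 4) + W)² = (2*(-9 - 4)*(-1 + (-9 - 4)) + 270)² = (2*(-13)*(-1 - 13) + 270)² = (2*(-13)*(-14) + 270)² = (364 + 270)² = 634² = 401956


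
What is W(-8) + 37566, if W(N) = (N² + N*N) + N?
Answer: 37686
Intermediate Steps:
W(N) = N + 2*N² (W(N) = (N² + N²) + N = 2*N² + N = N + 2*N²)
W(-8) + 37566 = -8*(1 + 2*(-8)) + 37566 = -8*(1 - 16) + 37566 = -8*(-15) + 37566 = 120 + 37566 = 37686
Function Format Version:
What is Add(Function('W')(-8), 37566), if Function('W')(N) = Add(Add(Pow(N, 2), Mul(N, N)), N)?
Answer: 37686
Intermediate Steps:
Function('W')(N) = Add(N, Mul(2, Pow(N, 2))) (Function('W')(N) = Add(Add(Pow(N, 2), Pow(N, 2)), N) = Add(Mul(2, Pow(N, 2)), N) = Add(N, Mul(2, Pow(N, 2))))
Add(Function('W')(-8), 37566) = Add(Mul(-8, Add(1, Mul(2, -8))), 37566) = Add(Mul(-8, Add(1, -16)), 37566) = Add(Mul(-8, -15), 37566) = Add(120, 37566) = 37686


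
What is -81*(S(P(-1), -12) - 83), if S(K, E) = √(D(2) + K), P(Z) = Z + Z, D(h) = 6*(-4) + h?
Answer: 6723 - 162*I*√6 ≈ 6723.0 - 396.82*I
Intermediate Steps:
D(h) = -24 + h
P(Z) = 2*Z
S(K, E) = √(-22 + K) (S(K, E) = √((-24 + 2) + K) = √(-22 + K))
-81*(S(P(-1), -12) - 83) = -81*(√(-22 + 2*(-1)) - 83) = -81*(√(-22 - 2) - 83) = -81*(√(-24) - 83) = -81*(2*I*√6 - 83) = -81*(-83 + 2*I*√6) = 6723 - 162*I*√6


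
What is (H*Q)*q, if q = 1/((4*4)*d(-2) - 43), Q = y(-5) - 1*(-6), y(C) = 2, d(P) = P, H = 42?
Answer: -112/25 ≈ -4.4800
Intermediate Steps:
Q = 8 (Q = 2 - 1*(-6) = 2 + 6 = 8)
q = -1/75 (q = 1/((4*4)*(-2) - 43) = 1/(16*(-2) - 43) = 1/(-32 - 43) = 1/(-75) = -1/75 ≈ -0.013333)
(H*Q)*q = (42*8)*(-1/75) = 336*(-1/75) = -112/25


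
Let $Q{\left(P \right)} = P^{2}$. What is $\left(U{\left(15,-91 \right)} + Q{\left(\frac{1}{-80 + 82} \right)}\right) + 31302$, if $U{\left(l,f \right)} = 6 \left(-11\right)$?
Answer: $\frac{124945}{4} \approx 31236.0$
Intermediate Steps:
$U{\left(l,f \right)} = -66$
$\left(U{\left(15,-91 \right)} + Q{\left(\frac{1}{-80 + 82} \right)}\right) + 31302 = \left(-66 + \left(\frac{1}{-80 + 82}\right)^{2}\right) + 31302 = \left(-66 + \left(\frac{1}{2}\right)^{2}\right) + 31302 = \left(-66 + \frac{1}{4}\right) + 31302 = - \frac{263}{4} + 31302 = \frac{124945}{4}$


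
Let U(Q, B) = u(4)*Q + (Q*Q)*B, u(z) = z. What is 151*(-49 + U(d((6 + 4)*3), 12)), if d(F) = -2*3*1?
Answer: 54209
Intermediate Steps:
d(F) = -6 (d(F) = -6*1 = -6)
U(Q, B) = 4*Q + B*Q² (U(Q, B) = 4*Q + (Q*Q)*B = 4*Q + Q²*B = 4*Q + B*Q²)
151*(-49 + U(d((6 + 4)*3), 12)) = 151*(-49 - 6*(4 + 12*(-6))) = 151*(-49 - 6*(4 - 72)) = 151*(-49 - 6*(-68)) = 151*(-49 + 408) = 151*359 = 54209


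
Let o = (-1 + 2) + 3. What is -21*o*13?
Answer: -1092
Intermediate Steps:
o = 4 (o = 1 + 3 = 4)
-21*o*13 = -21*4*13 = -84*13 = -1092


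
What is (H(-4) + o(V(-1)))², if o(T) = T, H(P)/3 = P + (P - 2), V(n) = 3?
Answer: 729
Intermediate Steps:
H(P) = -6 + 6*P (H(P) = 3*(P + (P - 2)) = 3*(P + (-2 + P)) = 3*(-2 + 2*P) = -6 + 6*P)
(H(-4) + o(V(-1)))² = ((-6 + 6*(-4)) + 3)² = ((-6 - 24) + 3)² = (-30 + 3)² = (-27)² = 729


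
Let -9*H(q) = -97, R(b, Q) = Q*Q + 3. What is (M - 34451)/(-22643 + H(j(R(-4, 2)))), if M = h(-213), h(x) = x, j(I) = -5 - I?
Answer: 155988/101845 ≈ 1.5316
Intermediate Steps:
R(b, Q) = 3 + Q² (R(b, Q) = Q² + 3 = 3 + Q²)
H(q) = 97/9 (H(q) = -⅑*(-97) = 97/9)
M = -213
(M - 34451)/(-22643 + H(j(R(-4, 2)))) = (-213 - 34451)/(-22643 + 97/9) = -34664/(-203690/9) = -34664*(-9/203690) = 155988/101845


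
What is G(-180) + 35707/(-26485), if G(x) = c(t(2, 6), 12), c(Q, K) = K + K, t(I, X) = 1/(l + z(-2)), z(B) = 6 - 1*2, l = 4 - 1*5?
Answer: 599933/26485 ≈ 22.652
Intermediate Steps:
l = -1 (l = 4 - 5 = -1)
z(B) = 4 (z(B) = 6 - 2 = 4)
t(I, X) = ⅓ (t(I, X) = 1/(-1 + 4) = 1/3 = ⅓)
c(Q, K) = 2*K
G(x) = 24 (G(x) = 2*12 = 24)
G(-180) + 35707/(-26485) = 24 + 35707/(-26485) = 24 + 35707*(-1/26485) = 24 - 35707/26485 = 599933/26485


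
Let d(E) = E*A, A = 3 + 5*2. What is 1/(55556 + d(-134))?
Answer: 1/53814 ≈ 1.8583e-5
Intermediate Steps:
A = 13 (A = 3 + 10 = 13)
d(E) = 13*E (d(E) = E*13 = 13*E)
1/(55556 + d(-134)) = 1/(55556 + 13*(-134)) = 1/(55556 - 1742) = 1/53814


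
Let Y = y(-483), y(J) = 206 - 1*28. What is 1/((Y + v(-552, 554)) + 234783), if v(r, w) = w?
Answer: 1/235515 ≈ 4.2460e-6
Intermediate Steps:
y(J) = 178 (y(J) = 206 - 28 = 178)
Y = 178
1/((Y + v(-552, 554)) + 234783) = 1/((178 + 554) + 234783) = 1/(732 + 234783) = 1/235515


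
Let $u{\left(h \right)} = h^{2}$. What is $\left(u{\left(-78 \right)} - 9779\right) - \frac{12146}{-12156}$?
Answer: $- \frac{22452137}{6078} \approx -3694.0$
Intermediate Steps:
$\left(u{\left(-78 \right)} - 9779\right) - \frac{12146}{-12156} = \left(\left(-78\right)^{2} - 9779\right) - \frac{12146}{-12156} = \left(6084 - 9779\right) - 12146 \left(- \frac{1}{12156}\right) = -3695 - - \frac{6073}{6078} = -3695 + \frac{6073}{6078} = - \frac{22452137}{6078}$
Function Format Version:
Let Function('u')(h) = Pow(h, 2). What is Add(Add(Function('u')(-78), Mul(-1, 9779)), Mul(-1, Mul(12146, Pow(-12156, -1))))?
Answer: Rational(-22452137, 6078) ≈ -3694.0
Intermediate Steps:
Add(Add(Function('u')(-78), Mul(-1, 9779)), Mul(-1, Mul(12146, Pow(-12156, -1)))) = Add(Add(Pow(-78, 2), Mul(-1, 9779)), Mul(-1, Mul(12146, Pow(-12156, -1)))) = Add(Add(6084, -9779), Mul(-1, Mul(12146, Rational(-1, 12156)))) = Add(-3695, Mul(-1, Rational(-6073, 6078))) = Add(-3695, Rational(6073, 6078)) = Rational(-22452137, 6078)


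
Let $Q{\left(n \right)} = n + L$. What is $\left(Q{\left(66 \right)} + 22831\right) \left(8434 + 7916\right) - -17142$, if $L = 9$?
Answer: $374530242$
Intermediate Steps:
$Q{\left(n \right)} = 9 + n$ ($Q{\left(n \right)} = n + 9 = 9 + n$)
$\left(Q{\left(66 \right)} + 22831\right) \left(8434 + 7916\right) - -17142 = \left(\left(9 + 66\right) + 22831\right) \left(8434 + 7916\right) - -17142 = \left(75 + 22831\right) 16350 + 17142 = 22906 \cdot 16350 + 17142 = 374513100 + 17142 = 374530242$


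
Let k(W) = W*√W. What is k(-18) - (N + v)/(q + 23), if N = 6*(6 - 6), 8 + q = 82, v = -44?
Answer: 44/97 - 54*I*√2 ≈ 0.45361 - 76.368*I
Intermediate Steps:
q = 74 (q = -8 + 82 = 74)
N = 0 (N = 6*0 = 0)
k(W) = W^(3/2)
k(-18) - (N + v)/(q + 23) = (-18)^(3/2) - (0 - 44)/(74 + 23) = -54*I*√2 - (-44)/97 = -54*I*√2 - 1*(-44/97) = -54*I*√2 + 44/97 = 44/97 - 54*I*√2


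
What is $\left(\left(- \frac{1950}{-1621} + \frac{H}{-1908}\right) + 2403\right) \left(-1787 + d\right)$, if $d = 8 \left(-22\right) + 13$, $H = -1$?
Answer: $- \frac{2416662308125}{515478} \approx -4.6882 \cdot 10^{6}$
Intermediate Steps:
$d = -163$ ($d = -176 + 13 = -163$)
$\left(\left(- \frac{1950}{-1621} + \frac{H}{-1908}\right) + 2403\right) \left(-1787 + d\right) = \left(\left(- \frac{1950}{-1621} - \frac{1}{-1908}\right) + 2403\right) \left(-1787 - 163\right) = \left(\left(\left(-1950\right) \left(- \frac{1}{1621}\right) - - \frac{1}{1908}\right) + 2403\right) \left(-1950\right) = \left(\left(\frac{1950}{1621} + \frac{1}{1908}\right) + 2403\right) \left(-1950\right) = \left(\frac{3722221}{3092868} + 2403\right) \left(-1950\right) = \frac{7435884025}{3092868} \left(-1950\right) = - \frac{2416662308125}{515478}$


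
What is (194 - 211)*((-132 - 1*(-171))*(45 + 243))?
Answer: -190944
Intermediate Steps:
(194 - 211)*((-132 - 1*(-171))*(45 + 243)) = -17*(-132 + 171)*288 = -663*288 = -17*11232 = -190944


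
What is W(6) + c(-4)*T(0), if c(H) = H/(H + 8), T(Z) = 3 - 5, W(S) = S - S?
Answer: 2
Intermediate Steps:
W(S) = 0
T(Z) = -2
c(H) = H/(8 + H)
W(6) + c(-4)*T(0) = 0 - 4/(8 - 4)*(-2) = 0 - 4/4*(-2) = 0 - 4*1/4*(-2) = 0 - 1*(-2) = 0 + 2 = 2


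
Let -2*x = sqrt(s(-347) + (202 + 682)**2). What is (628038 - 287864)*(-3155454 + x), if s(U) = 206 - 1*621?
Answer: -1073403408996 - 170087*sqrt(781041) ≈ -1.0736e+12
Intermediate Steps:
s(U) = -415 (s(U) = 206 - 621 = -415)
x = -sqrt(781041)/2 (x = -sqrt(-415 + (202 + 682)**2)/2 = -sqrt(-415 + 884**2)/2 = -sqrt(-415 + 781456)/2 = -sqrt(781041)/2 ≈ -441.88)
(628038 - 287864)*(-3155454 + x) = (628038 - 287864)*(-3155454 - sqrt(781041)/2) = 340174*(-3155454 - sqrt(781041)/2) = -1073403408996 - 170087*sqrt(781041)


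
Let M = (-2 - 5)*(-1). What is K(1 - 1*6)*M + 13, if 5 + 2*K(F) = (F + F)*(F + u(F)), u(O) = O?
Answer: 691/2 ≈ 345.50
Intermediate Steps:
K(F) = -5/2 + 2*F² (K(F) = -5/2 + ((F + F)*(F + F))/2 = -5/2 + ((2*F)*(2*F))/2 = -5/2 + (4*F²)/2 = -5/2 + 2*F²)
M = 7 (M = -7*(-1) = 7)
K(1 - 1*6)*M + 13 = (-5/2 + 2*(1 - 1*6)²)*7 + 13 = (-5/2 + 2*(1 - 6)²)*7 + 13 = (-5/2 + 2*(-5)²)*7 + 13 = (-5/2 + 2*25)*7 + 13 = (-5/2 + 50)*7 + 13 = (95/2)*7 + 13 = 665/2 + 13 = 691/2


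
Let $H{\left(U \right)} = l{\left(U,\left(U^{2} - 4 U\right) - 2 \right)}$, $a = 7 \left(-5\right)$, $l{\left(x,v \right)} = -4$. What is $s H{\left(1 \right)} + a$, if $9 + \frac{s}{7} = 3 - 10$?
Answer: $413$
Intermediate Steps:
$a = -35$
$H{\left(U \right)} = -4$
$s = -112$ ($s = -63 + 7 \left(3 - 10\right) = -63 + 7 \left(-7\right) = -63 - 49 = -112$)
$s H{\left(1 \right)} + a = \left(-112\right) \left(-4\right) - 35 = 448 - 35 = 413$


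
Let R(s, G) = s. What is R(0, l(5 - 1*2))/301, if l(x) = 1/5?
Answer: 0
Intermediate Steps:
l(x) = 1/5
R(0, l(5 - 1*2))/301 = 0/301 = 0*(1/301) = 0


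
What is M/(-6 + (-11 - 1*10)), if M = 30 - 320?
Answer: 290/27 ≈ 10.741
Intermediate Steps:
M = -290
M/(-6 + (-11 - 1*10)) = -290/(-6 + (-11 - 1*10)) = -290/(-6 + (-11 - 10)) = -290/(-6 - 21) = -290/(-27) = -1/27*(-290) = 290/27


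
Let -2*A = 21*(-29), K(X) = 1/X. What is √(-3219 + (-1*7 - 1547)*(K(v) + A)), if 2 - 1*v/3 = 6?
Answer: I*√1905130/2 ≈ 690.13*I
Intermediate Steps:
v = -12 (v = 6 - 3*6 = 6 - 18 = -12)
A = 609/2 (A = -21*(-29)/2 = -½*(-609) = 609/2 ≈ 304.50)
√(-3219 + (-1*7 - 1547)*(K(v) + A)) = √(-3219 + (-1*7 - 1547)*(1/(-12) + 609/2)) = √(-3219 + (-7 - 1547)*(-1/12 + 609/2)) = √(-3219 - 1554*3653/12) = √(-3219 - 946127/2) = √(-952565/2) = I*√1905130/2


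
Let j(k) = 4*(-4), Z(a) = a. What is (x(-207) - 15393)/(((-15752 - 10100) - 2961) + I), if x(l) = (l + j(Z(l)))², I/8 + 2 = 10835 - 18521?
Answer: -928/2441 ≈ -0.38017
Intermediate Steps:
j(k) = -16
I = -61504 (I = -16 + 8*(10835 - 18521) = -16 + 8*(-7686) = -16 - 61488 = -61504)
x(l) = (-16 + l)² (x(l) = (l - 16)² = (-16 + l)²)
(x(-207) - 15393)/(((-15752 - 10100) - 2961) + I) = ((-16 - 207)² - 15393)/(((-15752 - 10100) - 2961) - 61504) = ((-223)² - 15393)/((-25852 - 2961) - 61504) = (49729 - 15393)/(-28813 - 61504) = 34336/(-90317) = 34336*(-1/90317) = -928/2441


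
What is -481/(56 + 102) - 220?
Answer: -35241/158 ≈ -223.04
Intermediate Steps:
-481/(56 + 102) - 220 = -481/158 - 220 = -35241/158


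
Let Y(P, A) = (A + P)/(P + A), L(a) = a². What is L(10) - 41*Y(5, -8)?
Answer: 59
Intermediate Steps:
Y(P, A) = 1 (Y(P, A) = (A + P)/(A + P) = 1)
L(10) - 41*Y(5, -8) = 10² - 41*1 = 100 - 41 = 59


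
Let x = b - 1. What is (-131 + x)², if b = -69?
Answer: 40401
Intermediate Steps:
x = -70 (x = -69 - 1 = -70)
(-131 + x)² = (-131 - 70)² = (-201)² = 40401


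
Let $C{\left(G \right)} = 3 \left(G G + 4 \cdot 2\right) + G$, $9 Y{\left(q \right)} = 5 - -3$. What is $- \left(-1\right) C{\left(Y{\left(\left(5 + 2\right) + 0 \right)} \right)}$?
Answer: $\frac{736}{27} \approx 27.259$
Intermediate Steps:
$Y{\left(q \right)} = \frac{8}{9}$ ($Y{\left(q \right)} = \frac{5 - -3}{9} = \frac{5 + 3}{9} = \frac{1}{9} \cdot 8 = \frac{8}{9}$)
$C{\left(G \right)} = 24 + G + 3 G^{2}$ ($C{\left(G \right)} = 3 \left(G^{2} + 8\right) + G = 3 \left(8 + G^{2}\right) + G = \left(24 + 3 G^{2}\right) + G = 24 + G + 3 G^{2}$)
$- \left(-1\right) C{\left(Y{\left(\left(5 + 2\right) + 0 \right)} \right)} = - \left(-1\right) \left(24 + \frac{8}{9} + 3 \left(\frac{8}{9}\right)^{2}\right) = - \left(-1\right) \left(24 + \frac{8}{9} + 3 \cdot \frac{64}{81}\right) = - \left(-1\right) \left(24 + \frac{8}{9} + \frac{64}{27}\right) = - \frac{\left(-1\right) 736}{27} = \left(-1\right) \left(- \frac{736}{27}\right) = \frac{736}{27}$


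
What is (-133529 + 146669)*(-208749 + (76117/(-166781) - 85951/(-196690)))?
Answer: -8998055407587374226/3280415489 ≈ -2.7430e+9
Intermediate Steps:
(-133529 + 146669)*(-208749 + (76117/(-166781) - 85951/(-196690))) = 13140*(-208749 + (76117*(-1/166781) - 85951*(-1/196690))) = 13140*(-208749 + (-76117/166781 + 85951/196690)) = 13140*(-208749 - 636458999/32804154890) = 13140*(-6847835165591609/32804154890) = -8998055407587374226/3280415489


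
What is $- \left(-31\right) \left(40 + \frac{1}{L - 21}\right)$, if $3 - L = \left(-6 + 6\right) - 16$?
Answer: $\frac{2449}{2} \approx 1224.5$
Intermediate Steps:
$L = 19$ ($L = 3 - \left(\left(-6 + 6\right) - 16\right) = 3 - \left(0 - 16\right) = 3 - -16 = 3 + 16 = 19$)
$- \left(-31\right) \left(40 + \frac{1}{L - 21}\right) = - \left(-31\right) \left(40 + \frac{1}{19 - 21}\right) = - \left(-31\right) \left(40 + \frac{1}{-2}\right) = - \left(-31\right) \left(40 - \frac{1}{2}\right) = - \frac{\left(-31\right) 79}{2} = \left(-1\right) \left(- \frac{2449}{2}\right) = \frac{2449}{2}$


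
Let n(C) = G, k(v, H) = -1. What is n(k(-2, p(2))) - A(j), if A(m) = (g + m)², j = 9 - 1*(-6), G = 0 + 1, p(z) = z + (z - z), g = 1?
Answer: -255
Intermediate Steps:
p(z) = z (p(z) = z + 0 = z)
G = 1
n(C) = 1
j = 15 (j = 9 + 6 = 15)
A(m) = (1 + m)²
n(k(-2, p(2))) - A(j) = 1 - (1 + 15)² = 1 - 1*16² = 1 - 1*256 = 1 - 256 = -255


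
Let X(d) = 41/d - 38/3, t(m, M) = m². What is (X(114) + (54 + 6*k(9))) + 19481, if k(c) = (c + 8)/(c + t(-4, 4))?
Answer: 55651303/2850 ≈ 19527.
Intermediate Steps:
X(d) = -38/3 + 41/d (X(d) = 41/d - 38*⅓ = 41/d - 38/3 = -38/3 + 41/d)
k(c) = (8 + c)/(16 + c) (k(c) = (c + 8)/(c + (-4)²) = (8 + c)/(c + 16) = (8 + c)/(16 + c))
(X(114) + (54 + 6*k(9))) + 19481 = ((-38/3 + 41/114) + (54 + 6*((8 + 9)/(16 + 9)))) + 19481 = ((-38/3 + 41*(1/114)) + (54 + 6*(17/25))) + 19481 = ((-38/3 + 41/114) + (54 + 6*((1/25)*17))) + 19481 = (-1403/114 + (54 + 6*(17/25))) + 19481 = (-1403/114 + (54 + 102/25)) + 19481 = (-1403/114 + 1452/25) + 19481 = 130453/2850 + 19481 = 55651303/2850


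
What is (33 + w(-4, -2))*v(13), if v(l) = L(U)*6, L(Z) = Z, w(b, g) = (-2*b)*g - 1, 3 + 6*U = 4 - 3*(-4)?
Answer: 208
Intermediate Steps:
U = 13/6 (U = -½ + (4 - 3*(-4))/6 = -½ + (4 + 12)/6 = -½ + (⅙)*16 = -½ + 8/3 = 13/6 ≈ 2.1667)
w(b, g) = -1 - 2*b*g (w(b, g) = -2*b*g - 1 = -1 - 2*b*g)
v(l) = 13 (v(l) = (13/6)*6 = 13)
(33 + w(-4, -2))*v(13) = (33 + (-1 - 2*(-4)*(-2)))*13 = (33 + (-1 - 16))*13 = (33 - 17)*13 = 16*13 = 208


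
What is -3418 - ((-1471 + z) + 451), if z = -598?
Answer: -1800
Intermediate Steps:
-3418 - ((-1471 + z) + 451) = -3418 - ((-1471 - 598) + 451) = -3418 - (-2069 + 451) = -3418 - 1*(-1618) = -3418 + 1618 = -1800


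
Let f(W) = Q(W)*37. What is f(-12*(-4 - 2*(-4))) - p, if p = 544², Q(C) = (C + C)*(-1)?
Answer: -292384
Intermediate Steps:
Q(C) = -2*C (Q(C) = (2*C)*(-1) = -2*C)
p = 295936
f(W) = -74*W (f(W) = -2*W*37 = -74*W)
f(-12*(-4 - 2*(-4))) - p = -(-888)*(-4 - 2*(-4)) - 1*295936 = -(-888)*(-4 + 8) - 295936 = -(-888)*4 - 295936 = -74*(-48) - 295936 = 3552 - 295936 = -292384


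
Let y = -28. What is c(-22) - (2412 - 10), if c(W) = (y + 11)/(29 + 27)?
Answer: -134529/56 ≈ -2402.3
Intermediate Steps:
c(W) = -17/56 (c(W) = (-28 + 11)/(29 + 27) = -17/56)
c(-22) - (2412 - 10) = -17/56 - (2412 - 10) = -17/56 - 1*2402 = -17/56 - 2402 = -134529/56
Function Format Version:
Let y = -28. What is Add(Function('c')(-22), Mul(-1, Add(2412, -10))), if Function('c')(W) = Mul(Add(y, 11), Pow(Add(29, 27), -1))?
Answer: Rational(-134529, 56) ≈ -2402.3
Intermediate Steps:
Function('c')(W) = Rational(-17, 56) (Function('c')(W) = Mul(Add(-28, 11), Pow(Add(29, 27), -1)) = Mul(-17, Pow(56, -1)) = Mul(-17, Rational(1, 56)) = Rational(-17, 56))
Add(Function('c')(-22), Mul(-1, Add(2412, -10))) = Add(Rational(-17, 56), Mul(-1, Add(2412, -10))) = Add(Rational(-17, 56), Mul(-1, 2402)) = Add(Rational(-17, 56), -2402) = Rational(-134529, 56)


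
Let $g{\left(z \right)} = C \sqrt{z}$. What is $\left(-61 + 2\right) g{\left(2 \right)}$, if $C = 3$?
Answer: $- 177 \sqrt{2} \approx -250.32$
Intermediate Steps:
$g{\left(z \right)} = 3 \sqrt{z}$
$\left(-61 + 2\right) g{\left(2 \right)} = \left(-61 + 2\right) 3 \sqrt{2} = - 59 \cdot 3 \sqrt{2} = - 177 \sqrt{2}$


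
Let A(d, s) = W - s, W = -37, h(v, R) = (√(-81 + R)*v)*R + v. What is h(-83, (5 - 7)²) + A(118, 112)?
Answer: -232 - 332*I*√77 ≈ -232.0 - 2913.3*I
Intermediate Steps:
h(v, R) = v + R*v*√(-81 + R) (h(v, R) = (v*√(-81 + R))*R + v = R*v*√(-81 + R) + v = v + R*v*√(-81 + R))
A(d, s) = -37 - s
h(-83, (5 - 7)²) + A(118, 112) = -83*(1 + (5 - 7)²*√(-81 + (5 - 7)²)) + (-37 - 1*112) = -83*(1 + (-2)²*√(-81 + (-2)²)) + (-37 - 112) = -83*(1 + 4*√(-81 + 4)) - 149 = -83*(1 + 4*√(-77)) - 149 = -83*(1 + 4*(I*√77)) - 149 = -83*(1 + 4*I*√77) - 149 = (-83 - 332*I*√77) - 149 = -232 - 332*I*√77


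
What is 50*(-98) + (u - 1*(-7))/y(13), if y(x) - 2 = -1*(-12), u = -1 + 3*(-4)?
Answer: -34303/7 ≈ -4900.4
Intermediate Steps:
u = -13 (u = -1 - 12 = -13)
y(x) = 14 (y(x) = 2 - 1*(-12) = 2 + 12 = 14)
50*(-98) + (u - 1*(-7))/y(13) = 50*(-98) + (-13 - 1*(-7))/14 = -4900 + (-13 + 7)*(1/14) = -4900 - 6*1/14 = -4900 - 3/7 = -34303/7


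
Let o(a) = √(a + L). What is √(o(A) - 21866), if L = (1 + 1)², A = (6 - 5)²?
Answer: √(-21866 + √5) ≈ 147.86*I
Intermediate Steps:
A = 1 (A = 1² = 1)
L = 4 (L = 2² = 4)
o(a) = √(4 + a) (o(a) = √(a + 4) = √(4 + a))
√(o(A) - 21866) = √(√(4 + 1) - 21866) = √(√5 - 21866) = √(-21866 + √5)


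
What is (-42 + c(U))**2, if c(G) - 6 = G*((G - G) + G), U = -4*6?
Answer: 291600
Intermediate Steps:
U = -24
c(G) = 6 + G**2 (c(G) = 6 + G*((G - G) + G) = 6 + G*(0 + G) = 6 + G*G = 6 + G**2)
(-42 + c(U))**2 = (-42 + (6 + (-24)**2))**2 = (-42 + (6 + 576))**2 = (-42 + 582)**2 = 540**2 = 291600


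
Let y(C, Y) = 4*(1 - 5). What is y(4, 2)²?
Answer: 256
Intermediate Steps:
y(C, Y) = -16 (y(C, Y) = 4*(-4) = -16)
y(4, 2)² = (-16)² = 256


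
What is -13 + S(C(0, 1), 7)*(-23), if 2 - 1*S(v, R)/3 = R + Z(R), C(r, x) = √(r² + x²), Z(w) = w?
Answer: 815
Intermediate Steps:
S(v, R) = 6 - 6*R (S(v, R) = 6 - 3*(R + R) = 6 - 6*R)
-13 + S(C(0, 1), 7)*(-23) = -13 + (6 - 6*7)*(-23) = -13 + (6 - 42)*(-23) = -13 - 36*(-23) = -13 + 828 = 815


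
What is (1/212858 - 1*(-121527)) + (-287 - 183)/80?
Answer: 103466974505/851432 ≈ 1.2152e+5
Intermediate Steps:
(1/212858 - 1*(-121527)) + (-287 - 183)/80 = (1/212858 + 121527) - 470*1/80 = 25867994167/212858 - 47/8 = 103466974505/851432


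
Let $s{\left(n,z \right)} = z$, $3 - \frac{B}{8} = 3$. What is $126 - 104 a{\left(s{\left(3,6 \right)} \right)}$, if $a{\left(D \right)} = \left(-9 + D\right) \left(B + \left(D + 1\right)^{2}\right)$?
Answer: $15414$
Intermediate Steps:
$B = 0$ ($B = 24 - 24 = 0$)
$a{\left(D \right)} = \left(1 + D\right)^{2} \left(-9 + D\right)$ ($a{\left(D \right)} = \left(-9 + D\right) \left(0 + \left(D + 1\right)^{2}\right) = \left(-9 + D\right) \left(0 + \left(1 + D\right)^{2}\right) = \left(-9 + D\right) \left(1 + D\right)^{2} = \left(1 + D\right)^{2} \left(-9 + D\right)$)
$126 - 104 a{\left(s{\left(3,6 \right)} \right)} = 126 - 104 \left(1 + 6\right)^{2} \left(-9 + 6\right) = 126 - 104 \cdot 7^{2} \left(-3\right) = 126 - 104 \cdot 49 \left(-3\right) = 126 - -15288 = 126 + 15288 = 15414$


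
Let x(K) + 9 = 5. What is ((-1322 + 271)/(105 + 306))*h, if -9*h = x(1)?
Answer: -4204/3699 ≈ -1.1365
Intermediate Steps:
x(K) = -4 (x(K) = -9 + 5 = -4)
h = 4/9 (h = -⅑*(-4) = 4/9 ≈ 0.44444)
((-1322 + 271)/(105 + 306))*h = ((-1322 + 271)/(105 + 306))*(4/9) = -1051/411*(4/9) = -1051*1/411*(4/9) = -1051/411*4/9 = -4204/3699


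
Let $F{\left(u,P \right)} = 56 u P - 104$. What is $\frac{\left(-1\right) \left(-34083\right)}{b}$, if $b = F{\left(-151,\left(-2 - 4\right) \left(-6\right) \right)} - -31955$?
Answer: $- \frac{3787}{30285} \approx -0.12505$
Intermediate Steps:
$F{\left(u,P \right)} = -104 + 56 P u$ ($F{\left(u,P \right)} = 56 P u - 104 = -104 + 56 P u$)
$b = -272565$ ($b = \left(-104 + 56 \left(-2 - 4\right) \left(-6\right) \left(-151\right)\right) - -31955 = \left(-104 + 56 \left(\left(-6\right) \left(-6\right)\right) \left(-151\right)\right) + 31955 = \left(-104 + 56 \cdot 36 \left(-151\right)\right) + 31955 = \left(-104 - 304416\right) + 31955 = -304520 + 31955 = -272565$)
$\frac{\left(-1\right) \left(-34083\right)}{b} = \frac{\left(-1\right) \left(-34083\right)}{-272565} = 34083 \left(- \frac{1}{272565}\right) = - \frac{3787}{30285}$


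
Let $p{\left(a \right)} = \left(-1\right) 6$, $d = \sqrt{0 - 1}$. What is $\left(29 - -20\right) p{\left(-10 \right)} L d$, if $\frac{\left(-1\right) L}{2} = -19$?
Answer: $- 11172 i \approx - 11172.0 i$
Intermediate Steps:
$L = 38$ ($L = \left(-2\right) \left(-19\right) = 38$)
$d = i$ ($d = \sqrt{-1} = i \approx 1.0 i$)
$p{\left(a \right)} = -6$
$\left(29 - -20\right) p{\left(-10 \right)} L d = \left(29 - -20\right) \left(-6\right) 38 i = \left(29 + 20\right) \left(-6\right) 38 i = 49 \left(-6\right) 38 i = - 294 \cdot 38 i = - 11172 i$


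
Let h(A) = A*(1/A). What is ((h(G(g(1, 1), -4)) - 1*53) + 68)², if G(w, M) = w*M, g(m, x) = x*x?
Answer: 256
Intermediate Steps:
g(m, x) = x²
G(w, M) = M*w
h(A) = 1 (h(A) = A/A = 1)
((h(G(g(1, 1), -4)) - 1*53) + 68)² = ((1 - 1*53) + 68)² = ((1 - 53) + 68)² = (-52 + 68)² = 16² = 256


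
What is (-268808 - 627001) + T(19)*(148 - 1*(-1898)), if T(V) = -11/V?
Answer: -17042877/19 ≈ -8.9699e+5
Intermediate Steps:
(-268808 - 627001) + T(19)*(148 - 1*(-1898)) = (-268808 - 627001) + (-11/19)*(148 - 1*(-1898)) = -895809 + (-11*1/19)*(148 + 1898) = -895809 - 11/19*2046 = -895809 - 22506/19 = -17042877/19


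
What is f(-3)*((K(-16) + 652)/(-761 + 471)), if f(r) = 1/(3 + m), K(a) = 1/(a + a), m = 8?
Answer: -20863/102080 ≈ -0.20438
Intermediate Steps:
K(a) = 1/(2*a)
f(r) = 1/11 (f(r) = 1/(3 + 8) = 1/11)
f(-3)*((K(-16) + 652)/(-761 + 471)) = (((1/2)/(-16) + 652)/(-761 + 471))/11 = (((1/2)*(-1/16) + 652)/(-290))/11 = ((-1/32 + 652)*(-1/290))/11 = ((20863/32)*(-1/290))/11 = (1/11)*(-20863/9280) = -20863/102080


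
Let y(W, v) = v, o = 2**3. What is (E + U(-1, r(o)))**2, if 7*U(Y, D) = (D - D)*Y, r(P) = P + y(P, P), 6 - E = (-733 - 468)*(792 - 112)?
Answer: 666976022596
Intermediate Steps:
o = 8
E = 816686 (E = 6 - (-733 - 468)*(792 - 112) = 6 - (-1201)*680 = 6 - 1*(-816680) = 6 + 816680 = 816686)
r(P) = 2*P (r(P) = P + P = 2*P)
U(Y, D) = 0 (U(Y, D) = ((D - D)*Y)/7 = (0*Y)/7 = (1/7)*0 = 0)
(E + U(-1, r(o)))**2 = (816686 + 0)**2 = 816686**2 = 666976022596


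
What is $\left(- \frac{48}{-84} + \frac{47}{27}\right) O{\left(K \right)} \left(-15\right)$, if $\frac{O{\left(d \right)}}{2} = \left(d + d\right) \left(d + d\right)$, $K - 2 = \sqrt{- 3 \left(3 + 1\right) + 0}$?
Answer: $\frac{139840}{63} - \frac{139840 i \sqrt{3}}{63} \approx 2219.7 - 3844.6 i$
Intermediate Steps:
$K = 2 + 2 i \sqrt{3}$ ($K = 2 + \sqrt{- 3 \left(3 + 1\right) + 0} = 2 + \sqrt{\left(-3\right) 4 + 0} = 2 + \sqrt{-12 + 0} = 2 + \sqrt{-12} = 2 + 2 i \sqrt{3} \approx 2.0 + 3.4641 i$)
$O{\left(d \right)} = 8 d^{2}$ ($O{\left(d \right)} = 2 \left(d + d\right) \left(d + d\right) = 2 \cdot 2 d 2 d = 2 \cdot 4 d^{2} = 8 d^{2}$)
$\left(- \frac{48}{-84} + \frac{47}{27}\right) O{\left(K \right)} \left(-15\right) = \left(- \frac{48}{-84} + \frac{47}{27}\right) 8 \left(2 + 2 i \sqrt{3}\right)^{2} \left(-15\right) = \left(\left(-48\right) \left(- \frac{1}{84}\right) + 47 \cdot \frac{1}{27}\right) 8 \left(2 + 2 i \sqrt{3}\right)^{2} \left(-15\right) = \left(\frac{4}{7} + \frac{47}{27}\right) 8 \left(2 + 2 i \sqrt{3}\right)^{2} \left(-15\right) = \frac{437 \cdot 8 \left(2 + 2 i \sqrt{3}\right)^{2}}{189} \left(-15\right) = \frac{3496 \left(2 + 2 i \sqrt{3}\right)^{2}}{189} \left(-15\right) = - \frac{17480 \left(2 + 2 i \sqrt{3}\right)^{2}}{63}$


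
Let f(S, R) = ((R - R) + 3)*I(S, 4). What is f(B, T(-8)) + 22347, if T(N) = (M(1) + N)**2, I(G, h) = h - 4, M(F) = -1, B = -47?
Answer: 22347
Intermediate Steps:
I(G, h) = -4 + h
T(N) = (-1 + N)**2
f(S, R) = 0 (f(S, R) = ((R - R) + 3)*(-4 + 4) = (0 + 3)*0 = 3*0 = 0)
f(B, T(-8)) + 22347 = 0 + 22347 = 22347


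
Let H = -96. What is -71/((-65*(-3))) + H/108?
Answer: -733/585 ≈ -1.2530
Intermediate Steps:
-71/((-65*(-3))) + H/108 = -71/((-65*(-3))) - 96/108 = -71/195 - 96*1/108 = -71*1/195 - 8/9 = -71/195 - 8/9 = -733/585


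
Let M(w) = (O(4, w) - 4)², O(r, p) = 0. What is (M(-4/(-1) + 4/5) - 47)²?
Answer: 961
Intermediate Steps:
M(w) = 16 (M(w) = (0 - 4)² = (-4)² = 16)
(M(-4/(-1) + 4/5) - 47)² = (16 - 47)² = (-31)² = 961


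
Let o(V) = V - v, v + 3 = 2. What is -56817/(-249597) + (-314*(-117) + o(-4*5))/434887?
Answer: 3763769658/12060721171 ≈ 0.31207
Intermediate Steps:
v = -1 (v = -3 + 2 = -1)
o(V) = 1 + V (o(V) = V - 1*(-1) = V + 1 = 1 + V)
-56817/(-249597) + (-314*(-117) + o(-4*5))/434887 = -56817/(-249597) + (-314*(-117) + (1 - 4*5))/434887 = -56817*(-1/249597) + (36738 + (1 - 20))*(1/434887) = 6313/27733 + (36738 - 19)*(1/434887) = 6313/27733 + 36719*(1/434887) = 6313/27733 + 36719/434887 = 3763769658/12060721171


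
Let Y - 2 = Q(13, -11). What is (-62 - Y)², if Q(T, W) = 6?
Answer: 4900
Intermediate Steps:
Y = 8 (Y = 2 + 6 = 8)
(-62 - Y)² = (-62 - 1*8)² = (-62 - 8)² = (-70)² = 4900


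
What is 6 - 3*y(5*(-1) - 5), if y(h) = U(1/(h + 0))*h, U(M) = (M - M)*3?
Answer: 6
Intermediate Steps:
U(M) = 0 (U(M) = 0*3 = 0)
y(h) = 0 (y(h) = 0*h = 0)
6 - 3*y(5*(-1) - 5) = 6 - 3*0 = 6 + 0 = 6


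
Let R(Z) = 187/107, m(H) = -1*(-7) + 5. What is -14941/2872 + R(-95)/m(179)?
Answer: -4661795/921912 ≈ -5.0567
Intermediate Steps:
m(H) = 12 (m(H) = 7 + 5 = 12)
R(Z) = 187/107 (R(Z) = 187*(1/107) = 187/107)
-14941/2872 + R(-95)/m(179) = -14941/2872 + (187/107)/12 = -14941*1/2872 + (187/107)*(1/12) = -14941/2872 + 187/1284 = -4661795/921912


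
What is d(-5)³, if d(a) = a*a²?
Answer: -1953125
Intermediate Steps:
d(a) = a³
d(-5)³ = ((-5)³)³ = (-125)³ = -1953125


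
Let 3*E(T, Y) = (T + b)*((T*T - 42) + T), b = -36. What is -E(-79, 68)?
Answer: 234600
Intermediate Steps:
E(T, Y) = (-36 + T)*(-42 + T + T²)/3 (E(T, Y) = ((T - 36)*((T*T - 42) + T))/3 = ((-36 + T)*((T² - 42) + T))/3 = ((-36 + T)*((-42 + T²) + T))/3 = ((-36 + T)*(-42 + T + T²))/3 = (-36 + T)*(-42 + T + T²)/3)
-E(-79, 68) = -(504 - 26*(-79) - 35/3*(-79)² + (⅓)*(-79)³) = -(504 + 2054 - 35/3*6241 + (⅓)*(-493039)) = -(504 + 2054 - 218435/3 - 493039/3) = -1*(-234600) = 234600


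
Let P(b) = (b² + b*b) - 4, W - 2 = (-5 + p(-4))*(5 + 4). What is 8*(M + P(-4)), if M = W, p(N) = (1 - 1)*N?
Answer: -120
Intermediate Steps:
p(N) = 0 (p(N) = 0*N = 0)
W = -43 (W = 2 + (-5 + 0)*(5 + 4) = 2 - 5*9 = 2 - 45 = -43)
M = -43
P(b) = -4 + 2*b² (P(b) = (b² + b²) - 4 = 2*b² - 4 = -4 + 2*b²)
8*(M + P(-4)) = 8*(-43 + (-4 + 2*(-4)²)) = 8*(-43 + (-4 + 2*16)) = 8*(-43 + (-4 + 32)) = 8*(-43 + 28) = 8*(-15) = -120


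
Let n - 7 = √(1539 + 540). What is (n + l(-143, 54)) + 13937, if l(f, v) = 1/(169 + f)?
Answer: 362545/26 + 3*√231 ≈ 13990.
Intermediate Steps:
n = 7 + 3*√231 (n = 7 + √(1539 + 540) = 7 + √2079 = 7 + 3*√231 ≈ 52.596)
(n + l(-143, 54)) + 13937 = ((7 + 3*√231) + 1/(169 - 143)) + 13937 = ((7 + 3*√231) + 1/26) + 13937 = (183/26 + 3*√231) + 13937 = 362545/26 + 3*√231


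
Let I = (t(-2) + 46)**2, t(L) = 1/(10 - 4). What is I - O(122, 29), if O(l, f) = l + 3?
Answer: 72229/36 ≈ 2006.4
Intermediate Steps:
O(l, f) = 3 + l
t(L) = 1/6
I = 76729/36 (I = (1/6 + 46)**2 = (277/6)**2 = 76729/36 ≈ 2131.4)
I - O(122, 29) = 76729/36 - (3 + 122) = 76729/36 - 1*125 = 76729/36 - 125 = 72229/36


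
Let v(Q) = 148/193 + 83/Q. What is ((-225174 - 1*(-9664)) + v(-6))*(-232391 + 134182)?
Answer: 24510581001599/1158 ≈ 2.1166e+10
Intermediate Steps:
v(Q) = 148/193 + 83/Q (v(Q) = 148*(1/193) + 83/Q = 148/193 + 83/Q)
((-225174 - 1*(-9664)) + v(-6))*(-232391 + 134182) = ((-225174 - 1*(-9664)) + (148/193 + 83/(-6)))*(-232391 + 134182) = ((-225174 + 9664) + (148/193 + 83*(-1/6)))*(-98209) = (-215510 + (148/193 - 83/6))*(-98209) = (-215510 - 15131/1158)*(-98209) = -249575711/1158*(-98209) = 24510581001599/1158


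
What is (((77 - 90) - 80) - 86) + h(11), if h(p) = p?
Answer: -168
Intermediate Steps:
(((77 - 90) - 80) - 86) + h(11) = (((77 - 90) - 80) - 86) + 11 = ((-13 - 80) - 86) + 11 = (-93 - 86) + 11 = -179 + 11 = -168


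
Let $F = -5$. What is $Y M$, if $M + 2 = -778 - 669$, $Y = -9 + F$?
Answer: $20286$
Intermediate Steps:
$Y = -14$ ($Y = -9 - 5 = -14$)
$M = -1449$ ($M = -2 - 1447 = -1449$)
$Y M = \left(-14\right) \left(-1449\right) = 20286$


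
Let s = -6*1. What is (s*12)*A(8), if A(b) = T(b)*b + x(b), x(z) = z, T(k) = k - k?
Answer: -576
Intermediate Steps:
T(k) = 0
s = -6
A(b) = b (A(b) = 0*b + b = 0 + b = b)
(s*12)*A(8) = -6*12*8 = -72*8 = -576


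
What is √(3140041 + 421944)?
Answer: √3561985 ≈ 1887.3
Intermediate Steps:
√(3140041 + 421944) = √3561985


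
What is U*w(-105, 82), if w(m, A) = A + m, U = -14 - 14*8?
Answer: 2898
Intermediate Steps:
U = -126 (U = -14 - 112 = -126)
U*w(-105, 82) = -126*(82 - 105) = -126*(-23) = 2898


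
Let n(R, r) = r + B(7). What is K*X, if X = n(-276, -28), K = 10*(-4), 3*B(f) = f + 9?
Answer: 2720/3 ≈ 906.67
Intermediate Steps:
B(f) = 3 + f/3 (B(f) = (f + 9)/3 = (9 + f)/3 = 3 + f/3)
n(R, r) = 16/3 + r (n(R, r) = r + (3 + (⅓)*7) = r + (3 + 7/3) = r + 16/3 = 16/3 + r)
K = -40
X = -68/3 (X = 16/3 - 28 = -68/3 ≈ -22.667)
K*X = -40*(-68/3) = 2720/3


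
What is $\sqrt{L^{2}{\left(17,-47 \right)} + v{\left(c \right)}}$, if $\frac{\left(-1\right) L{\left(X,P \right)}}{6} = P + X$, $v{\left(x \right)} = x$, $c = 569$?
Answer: $\sqrt{32969} \approx 181.57$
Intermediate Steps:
$L{\left(X,P \right)} = - 6 P - 6 X$ ($L{\left(X,P \right)} = - 6 \left(P + X\right) = - 6 P - 6 X$)
$\sqrt{L^{2}{\left(17,-47 \right)} + v{\left(c \right)}} = \sqrt{\left(\left(-6\right) \left(-47\right) - 102\right)^{2} + 569} = \sqrt{\left(282 - 102\right)^{2} + 569} = \sqrt{180^{2} + 569} = \sqrt{32400 + 569} = \sqrt{32969}$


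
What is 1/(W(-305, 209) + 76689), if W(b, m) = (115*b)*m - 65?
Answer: -1/7254051 ≈ -1.3785e-7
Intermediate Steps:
W(b, m) = -65 + 115*b*m (W(b, m) = 115*b*m - 65 = -65 + 115*b*m)
1/(W(-305, 209) + 76689) = 1/((-65 + 115*(-305)*209) + 76689) = 1/((-65 - 7330675) + 76689) = 1/(-7330740 + 76689) = 1/(-7254051) = -1/7254051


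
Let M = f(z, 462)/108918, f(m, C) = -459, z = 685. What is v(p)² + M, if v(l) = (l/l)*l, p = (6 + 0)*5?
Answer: 3630583/4034 ≈ 900.00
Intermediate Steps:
p = 30 (p = 6*5 = 30)
M = -17/4034 (M = -459/108918 = -459*1/108918 = -17/4034 ≈ -0.0042142)
v(l) = l (v(l) = 1*l = l)
v(p)² + M = 30² - 17/4034 = 900 - 17/4034 = 3630583/4034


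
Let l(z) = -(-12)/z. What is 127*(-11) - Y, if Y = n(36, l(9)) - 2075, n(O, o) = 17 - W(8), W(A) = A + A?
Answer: 677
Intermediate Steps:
W(A) = 2*A
l(z) = 12/z
n(O, o) = 1 (n(O, o) = 17 - 2*8 = 17 - 1*16 = 17 - 16 = 1)
Y = -2074 (Y = 1 - 2075 = -2074)
127*(-11) - Y = 127*(-11) - 1*(-2074) = -1397 + 2074 = 677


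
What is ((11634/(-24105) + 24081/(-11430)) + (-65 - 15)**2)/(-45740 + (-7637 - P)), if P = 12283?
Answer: -1566769343/16080580488 ≈ -0.097432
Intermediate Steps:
((11634/(-24105) + 24081/(-11430)) + (-65 - 15)**2)/(-45740 + (-7637 - P)) = ((11634/(-24105) + 24081/(-11430)) + (-65 - 15)**2)/(-45740 + (-7637 - 1*12283)) = ((11634*(-1/24105) + 24081*(-1/11430)) + (-80)**2)/(-45740 + (-7637 - 12283)) = ((-3878/8035 - 8027/3810) + 6400)/(-45740 - 19920) = (-3170885/1224534 + 6400)/(-65660) = (7833846715/1224534)*(-1/65660) = -1566769343/16080580488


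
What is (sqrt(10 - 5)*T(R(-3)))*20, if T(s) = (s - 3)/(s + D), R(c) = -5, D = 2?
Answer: 160*sqrt(5)/3 ≈ 119.26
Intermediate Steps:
T(s) = (-3 + s)/(2 + s) (T(s) = (s - 3)/(s + 2) = (-3 + s)/(2 + s))
(sqrt(10 - 5)*T(R(-3)))*20 = (sqrt(10 - 5)*((-3 - 5)/(2 - 5)))*20 = (sqrt(5)*(-8/(-3)))*20 = (sqrt(5)*(-1/3*(-8)))*20 = (sqrt(5)*(8/3))*20 = (8*sqrt(5)/3)*20 = 160*sqrt(5)/3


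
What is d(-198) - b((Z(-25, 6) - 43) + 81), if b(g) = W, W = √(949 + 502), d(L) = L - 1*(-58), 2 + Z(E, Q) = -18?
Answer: -140 - √1451 ≈ -178.09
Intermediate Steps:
Z(E, Q) = -20 (Z(E, Q) = -2 - 18 = -20)
d(L) = 58 + L (d(L) = L + 58 = 58 + L)
W = √1451 ≈ 38.092
b(g) = √1451
d(-198) - b((Z(-25, 6) - 43) + 81) = (58 - 198) - √1451 = -140 - √1451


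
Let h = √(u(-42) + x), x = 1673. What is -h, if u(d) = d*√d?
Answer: -√(1673 - 42*I*√42) ≈ -41.037 + 3.3164*I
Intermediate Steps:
u(d) = d^(3/2)
h = √(1673 - 42*I*√42) (h = √((-42)^(3/2) + 1673) = √(-42*I*√42 + 1673) = √(1673 - 42*I*√42) ≈ 41.037 - 3.3164*I)
-h = -√(1673 - 42*I*√42)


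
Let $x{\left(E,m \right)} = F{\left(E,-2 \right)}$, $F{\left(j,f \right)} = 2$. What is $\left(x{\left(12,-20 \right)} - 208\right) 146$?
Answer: $-30076$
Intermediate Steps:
$x{\left(E,m \right)} = 2$
$\left(x{\left(12,-20 \right)} - 208\right) 146 = \left(2 - 208\right) 146 = \left(-206\right) 146 = -30076$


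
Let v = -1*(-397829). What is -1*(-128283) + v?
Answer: 526112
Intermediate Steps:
v = 397829
-1*(-128283) + v = -1*(-128283) + 397829 = 128283 + 397829 = 526112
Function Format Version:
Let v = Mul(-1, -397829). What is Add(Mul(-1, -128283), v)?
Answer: 526112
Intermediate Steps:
v = 397829
Add(Mul(-1, -128283), v) = Add(Mul(-1, -128283), 397829) = Add(128283, 397829) = 526112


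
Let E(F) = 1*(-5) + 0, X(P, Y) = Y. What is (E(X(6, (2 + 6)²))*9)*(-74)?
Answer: 3330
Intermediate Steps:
E(F) = -5 (E(F) = -5 + 0 = -5)
(E(X(6, (2 + 6)²))*9)*(-74) = -5*9*(-74) = -45*(-74) = 3330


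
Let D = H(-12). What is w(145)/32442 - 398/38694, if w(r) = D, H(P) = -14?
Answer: -373712/34869743 ≈ -0.010717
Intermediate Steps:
D = -14
w(r) = -14
w(145)/32442 - 398/38694 = -14/32442 - 398/38694 = -14*1/32442 - 398*1/38694 = -7/16221 - 199/19347 = -373712/34869743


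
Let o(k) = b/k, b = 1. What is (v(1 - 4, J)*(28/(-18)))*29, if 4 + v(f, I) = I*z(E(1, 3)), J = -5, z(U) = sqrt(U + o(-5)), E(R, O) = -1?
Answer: 1624/9 + 406*I*sqrt(30)/9 ≈ 180.44 + 247.08*I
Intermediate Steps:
o(k) = 1/k
z(U) = sqrt(-1/5 + U) (z(U) = sqrt(U + 1/(-5)) = sqrt(U - 1/5) = sqrt(-1/5 + U))
v(f, I) = -4 + I*I*sqrt(30)/5 (v(f, I) = -4 + I*(sqrt(-5 + 25*(-1))/5) = -4 + I*(sqrt(-5 - 25)/5) = -4 + I*(sqrt(-30)/5) = -4 + I*((I*sqrt(30))/5) = -4 + I*(I*sqrt(30)/5) = -4 + I*I*sqrt(30)/5)
(v(1 - 4, J)*(28/(-18)))*29 = ((-4 + (1/5)*I*(-5)*sqrt(30))*(28/(-18)))*29 = ((-4 - I*sqrt(30))*(28*(-1/18)))*29 = ((-4 - I*sqrt(30))*(-14/9))*29 = (56/9 + 14*I*sqrt(30)/9)*29 = 1624/9 + 406*I*sqrt(30)/9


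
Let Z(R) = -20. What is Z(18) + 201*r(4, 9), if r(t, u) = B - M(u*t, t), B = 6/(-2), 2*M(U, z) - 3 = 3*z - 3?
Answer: -1829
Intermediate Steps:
M(U, z) = 3*z/2 (M(U, z) = 3/2 + (3*z - 3)/2 = 3/2 + (-3 + 3*z)/2 = 3/2 + (-3/2 + 3*z/2) = 3*z/2)
B = -3 (B = 6*(-½) = -3)
r(t, u) = -3 - 3*t/2
Z(18) + 201*r(4, 9) = -20 + 201*(-3 - 3/2*4) = -20 + 201*(-3 - 6) = -20 + 201*(-9) = -20 - 1809 = -1829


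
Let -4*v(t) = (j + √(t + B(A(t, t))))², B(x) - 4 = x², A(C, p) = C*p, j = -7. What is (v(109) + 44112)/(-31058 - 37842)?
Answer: 5639275/11024 - 7*√141158274/137800 ≈ 510.94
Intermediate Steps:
B(x) = 4 + x²
v(t) = -(-7 + √(4 + t + t⁴))²/4 (v(t) = -(-7 + √(t + (4 + (t*t)²)))²/4 = -(-7 + √(t + (4 + (t²)²)))²/4 = -(-7 + √(t + (4 + t⁴)))²/4 = -(-7 + √(4 + t + t⁴))²/4)
(v(109) + 44112)/(-31058 - 37842) = (-(-7 + √(4 + 109 + 109⁴))²/4 + 44112)/(-31058 - 37842) = (-(-7 + √(4 + 109 + 141158161))²/4 + 44112)/(-68900) = (-(-7 + √141158274)²/4 + 44112)*(-1/68900) = (44112 - (-7 + √141158274)²/4)*(-1/68900) = -11028/17225 + (-7 + √141158274)²/275600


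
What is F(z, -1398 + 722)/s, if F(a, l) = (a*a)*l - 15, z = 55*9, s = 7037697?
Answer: -55212305/2345899 ≈ -23.536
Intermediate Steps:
z = 495
F(a, l) = -15 + l*a² (F(a, l) = a²*l - 15 = l*a² - 15 = -15 + l*a²)
F(z, -1398 + 722)/s = (-15 + (-1398 + 722)*495²)/7037697 = (-15 - 676*245025)*(1/7037697) = (-15 - 165636900)*(1/7037697) = -165636915*1/7037697 = -55212305/2345899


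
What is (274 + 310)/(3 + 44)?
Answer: 584/47 ≈ 12.426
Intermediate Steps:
(274 + 310)/(3 + 44) = 584/47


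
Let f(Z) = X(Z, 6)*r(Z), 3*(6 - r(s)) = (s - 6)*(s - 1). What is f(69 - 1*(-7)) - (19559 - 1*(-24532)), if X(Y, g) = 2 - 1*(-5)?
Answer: -56299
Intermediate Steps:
r(s) = 6 - (-1 + s)*(-6 + s)/3 (r(s) = 6 - (s - 6)*(s - 1)/3 = 6 - (-6 + s)*(-1 + s)/3 = 6 - (-1 + s)*(-6 + s)/3)
X(Y, g) = 7 (X(Y, g) = 2 + 5 = 7)
f(Z) = 28 - 7*Z**2/3 + 49*Z/3 (f(Z) = 7*(4 - Z**2/3 + 7*Z/3) = 28 - 7*Z**2/3 + 49*Z/3)
f(69 - 1*(-7)) - (19559 - 1*(-24532)) = (28 - 7*(69 - 1*(-7))**2/3 + 49*(69 - 1*(-7))/3) - (19559 - 1*(-24532)) = (28 - 7*(69 + 7)**2/3 + 49*(69 + 7)/3) - (19559 + 24532) = (28 - 7/3*76**2 + (49/3)*76) - 1*44091 = (28 - 7/3*5776 + 3724/3) - 44091 = (28 - 40432/3 + 3724/3) - 44091 = -12208 - 44091 = -56299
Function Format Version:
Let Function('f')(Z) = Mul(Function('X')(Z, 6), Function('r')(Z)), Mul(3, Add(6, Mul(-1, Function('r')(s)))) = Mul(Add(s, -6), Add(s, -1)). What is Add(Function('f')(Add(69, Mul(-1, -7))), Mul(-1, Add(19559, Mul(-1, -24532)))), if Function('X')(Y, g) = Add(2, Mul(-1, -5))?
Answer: -56299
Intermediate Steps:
Function('r')(s) = Add(6, Mul(Rational(-1, 3), Add(-1, s), Add(-6, s))) (Function('r')(s) = Add(6, Mul(Rational(-1, 3), Mul(Add(s, -6), Add(s, -1)))) = Add(6, Mul(Rational(-1, 3), Mul(Add(-6, s), Add(-1, s)))) = Add(6, Mul(Rational(-1, 3), Mul(Add(-1, s), Add(-6, s)))) = Add(6, Mul(Rational(-1, 3), Add(-1, s), Add(-6, s))))
Function('X')(Y, g) = 7 (Function('X')(Y, g) = Add(2, 5) = 7)
Function('f')(Z) = Add(28, Mul(Rational(-7, 3), Pow(Z, 2)), Mul(Rational(49, 3), Z)) (Function('f')(Z) = Mul(7, Add(4, Mul(Rational(-1, 3), Pow(Z, 2)), Mul(Rational(7, 3), Z))) = Add(28, Mul(Rational(-7, 3), Pow(Z, 2)), Mul(Rational(49, 3), Z)))
Add(Function('f')(Add(69, Mul(-1, -7))), Mul(-1, Add(19559, Mul(-1, -24532)))) = Add(Add(28, Mul(Rational(-7, 3), Pow(Add(69, Mul(-1, -7)), 2)), Mul(Rational(49, 3), Add(69, Mul(-1, -7)))), Mul(-1, Add(19559, Mul(-1, -24532)))) = Add(Add(28, Mul(Rational(-7, 3), Pow(Add(69, 7), 2)), Mul(Rational(49, 3), Add(69, 7))), Mul(-1, Add(19559, 24532))) = Add(Add(28, Mul(Rational(-7, 3), Pow(76, 2)), Mul(Rational(49, 3), 76)), Mul(-1, 44091)) = Add(Add(28, Mul(Rational(-7, 3), 5776), Rational(3724, 3)), -44091) = Add(Add(28, Rational(-40432, 3), Rational(3724, 3)), -44091) = Add(-12208, -44091) = -56299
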